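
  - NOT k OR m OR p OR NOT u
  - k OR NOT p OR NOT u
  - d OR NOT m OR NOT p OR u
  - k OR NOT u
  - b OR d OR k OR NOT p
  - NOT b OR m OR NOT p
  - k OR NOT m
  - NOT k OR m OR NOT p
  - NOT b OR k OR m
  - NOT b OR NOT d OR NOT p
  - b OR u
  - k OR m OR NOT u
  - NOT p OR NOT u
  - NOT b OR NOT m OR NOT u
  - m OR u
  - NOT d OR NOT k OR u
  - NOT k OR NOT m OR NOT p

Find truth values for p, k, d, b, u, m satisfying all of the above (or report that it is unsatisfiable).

Set p = False.
Try k = False:
  (k OR NOT u) forces u = False.
  (k OR NOT m) forces m = False.
  clause (m OR u) is falsified — backtrack.
So k = True.
Set d = False.
Set b = True.
Set u = False.
  then (m OR u) forces m = True.
All clauses satisfied.

p: False, k: True, d: False, b: True, u: False, m: True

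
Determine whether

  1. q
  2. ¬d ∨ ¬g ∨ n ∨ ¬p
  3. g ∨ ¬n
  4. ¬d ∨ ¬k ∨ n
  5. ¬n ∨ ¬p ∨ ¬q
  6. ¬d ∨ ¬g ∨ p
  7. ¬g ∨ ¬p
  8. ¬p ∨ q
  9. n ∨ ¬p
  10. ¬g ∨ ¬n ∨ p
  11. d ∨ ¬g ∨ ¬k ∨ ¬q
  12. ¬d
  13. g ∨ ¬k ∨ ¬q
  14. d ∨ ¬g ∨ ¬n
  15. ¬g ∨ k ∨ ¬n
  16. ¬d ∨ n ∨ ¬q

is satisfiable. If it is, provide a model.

k = False, p = False, g = False, n = False, q = True, d = False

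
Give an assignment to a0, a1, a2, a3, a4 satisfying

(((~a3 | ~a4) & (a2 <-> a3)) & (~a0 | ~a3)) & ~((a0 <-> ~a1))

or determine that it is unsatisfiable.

a0: True, a1: True, a2: False, a3: False, a4: True

  ((~a3 | ~a4) & (a2 <-> a3)) & (~a0 | ~a3) = True
    (~a3 | ~a4) & (a2 <-> a3) = True
      ~a3 | ~a4 = True
        ~a3 = True
        ~a4 = False
      a2 <-> a3 = True
    ~a0 | ~a3 = True
      ~a0 = False
      ~a3 = True
  ~((a0 <-> ~a1)) = True
    a0 <-> ~a1 = False
      ~a1 = False
Both conjuncts True, so the formula holds.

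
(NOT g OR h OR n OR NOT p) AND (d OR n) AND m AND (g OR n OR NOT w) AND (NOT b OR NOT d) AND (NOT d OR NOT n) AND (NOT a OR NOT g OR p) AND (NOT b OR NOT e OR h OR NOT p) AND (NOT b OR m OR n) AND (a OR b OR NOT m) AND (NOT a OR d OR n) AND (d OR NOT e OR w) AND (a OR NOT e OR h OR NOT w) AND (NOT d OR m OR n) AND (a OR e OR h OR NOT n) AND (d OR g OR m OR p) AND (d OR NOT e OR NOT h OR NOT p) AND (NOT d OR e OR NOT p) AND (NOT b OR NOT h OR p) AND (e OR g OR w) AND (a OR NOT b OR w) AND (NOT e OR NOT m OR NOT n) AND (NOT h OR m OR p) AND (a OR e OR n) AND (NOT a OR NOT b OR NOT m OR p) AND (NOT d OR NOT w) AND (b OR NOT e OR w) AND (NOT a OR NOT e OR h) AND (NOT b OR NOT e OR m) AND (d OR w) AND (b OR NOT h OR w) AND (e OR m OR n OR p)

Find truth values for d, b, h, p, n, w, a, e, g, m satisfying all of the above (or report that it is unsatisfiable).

Unit clause (m) forces m = True.
Set d = False.
  then (d OR n) forces n = True.
  then (NOT e OR NOT m OR NOT n) forces e = False.
  then (d OR w) forces w = True.
Set b = False.
  then (a OR b OR NOT m) forces a = True.
Set h = True.
Set p = True.
Set g = True.
All clauses satisfied.

d=F, b=F, h=T, p=T, n=T, w=T, a=T, e=F, g=T, m=T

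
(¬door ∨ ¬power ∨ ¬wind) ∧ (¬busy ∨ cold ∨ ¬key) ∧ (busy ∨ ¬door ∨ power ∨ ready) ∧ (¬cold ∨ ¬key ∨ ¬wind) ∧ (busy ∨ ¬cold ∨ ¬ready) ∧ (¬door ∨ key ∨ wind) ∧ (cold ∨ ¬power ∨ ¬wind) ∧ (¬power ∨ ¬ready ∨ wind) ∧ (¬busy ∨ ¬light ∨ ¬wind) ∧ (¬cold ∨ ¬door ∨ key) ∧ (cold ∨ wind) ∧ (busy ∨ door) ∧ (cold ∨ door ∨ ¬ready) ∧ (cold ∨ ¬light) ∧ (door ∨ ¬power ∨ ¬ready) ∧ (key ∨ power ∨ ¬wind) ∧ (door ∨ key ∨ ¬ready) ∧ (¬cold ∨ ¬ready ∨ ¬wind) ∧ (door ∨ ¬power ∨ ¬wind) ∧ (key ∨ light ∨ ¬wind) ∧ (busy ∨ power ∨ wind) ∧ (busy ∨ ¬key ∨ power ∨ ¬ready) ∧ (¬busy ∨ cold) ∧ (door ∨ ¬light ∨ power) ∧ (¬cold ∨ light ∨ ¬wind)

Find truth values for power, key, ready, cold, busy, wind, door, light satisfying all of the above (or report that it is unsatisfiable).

power = True, key = True, ready = False, cold = True, busy = True, wind = False, door = True, light = True

Set power = True.
Set key = True.
Try ready = True:
  (¬power ∨ ¬ready ∨ wind) forces wind = True.
  (¬door ∨ ¬power ∨ ¬wind) forces door = False.
  clause (door ∨ ¬power ∨ ¬ready) is falsified — backtrack.
So ready = False.
Try cold = False:
  (¬busy ∨ cold ∨ ¬key) forces busy = False.
  (cold ∨ ¬power ∨ ¬wind) forces wind = False.
  clause (cold ∨ wind) is falsified — backtrack.
So cold = True.
  then (¬cold ∨ ¬key ∨ ¬wind) forces wind = False.
Set busy = True.
Set door = True.
Set light = True.
All clauses satisfied.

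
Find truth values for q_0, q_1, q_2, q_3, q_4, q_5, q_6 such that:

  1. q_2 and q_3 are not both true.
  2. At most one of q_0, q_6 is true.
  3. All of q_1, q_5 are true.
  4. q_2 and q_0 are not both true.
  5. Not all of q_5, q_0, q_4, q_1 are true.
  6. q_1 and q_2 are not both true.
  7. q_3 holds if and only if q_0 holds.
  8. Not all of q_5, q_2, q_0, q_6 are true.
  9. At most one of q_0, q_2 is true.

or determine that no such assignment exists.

q_0=F, q_1=T, q_2=F, q_3=F, q_4=T, q_5=T, q_6=F

  (1) q_2=F, q_3=F — not both ✓
  (2) {q_0, q_6}: 0 true — at most one ✓
  (3) {q_1, q_5}: all 2 true ✓
  (4) q_2=F, q_0=F — not both ✓
  (5) {q_5, q_0, q_4, q_1}: 3/4 true — not all ✓
  (6) q_1=T, q_2=F — not both ✓
  (7) q_3=F, q_0=F — same ✓
  (8) {q_5, q_2, q_0, q_6}: 1/4 true — not all ✓
  (9) {q_0, q_2}: 0 true — at most one ✓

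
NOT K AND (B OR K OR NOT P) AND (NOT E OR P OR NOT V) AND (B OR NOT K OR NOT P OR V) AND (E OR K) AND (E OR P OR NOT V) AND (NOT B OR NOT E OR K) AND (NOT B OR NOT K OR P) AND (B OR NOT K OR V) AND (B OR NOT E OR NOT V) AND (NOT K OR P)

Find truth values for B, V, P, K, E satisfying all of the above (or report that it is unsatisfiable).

B = False, V = False, P = False, K = False, E = True

Unit clause (NOT K) forces K = False.
In (E OR K) only E is left, so E = True.
In (NOT B OR NOT E OR K) only NOT B is left, so B = False.
In (B OR NOT E OR NOT V) only NOT V is left, so V = False.
In (B OR K OR NOT P) only NOT P is left, so P = False.
All clauses satisfied.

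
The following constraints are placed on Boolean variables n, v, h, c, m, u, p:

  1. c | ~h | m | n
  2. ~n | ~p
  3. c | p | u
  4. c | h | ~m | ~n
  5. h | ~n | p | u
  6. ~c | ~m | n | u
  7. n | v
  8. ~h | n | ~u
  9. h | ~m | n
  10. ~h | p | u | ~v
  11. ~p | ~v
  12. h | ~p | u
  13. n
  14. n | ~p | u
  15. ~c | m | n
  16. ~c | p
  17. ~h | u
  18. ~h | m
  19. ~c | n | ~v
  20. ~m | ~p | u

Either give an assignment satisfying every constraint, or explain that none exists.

n = True, v = True, h = True, c = False, m = True, u = True, p = False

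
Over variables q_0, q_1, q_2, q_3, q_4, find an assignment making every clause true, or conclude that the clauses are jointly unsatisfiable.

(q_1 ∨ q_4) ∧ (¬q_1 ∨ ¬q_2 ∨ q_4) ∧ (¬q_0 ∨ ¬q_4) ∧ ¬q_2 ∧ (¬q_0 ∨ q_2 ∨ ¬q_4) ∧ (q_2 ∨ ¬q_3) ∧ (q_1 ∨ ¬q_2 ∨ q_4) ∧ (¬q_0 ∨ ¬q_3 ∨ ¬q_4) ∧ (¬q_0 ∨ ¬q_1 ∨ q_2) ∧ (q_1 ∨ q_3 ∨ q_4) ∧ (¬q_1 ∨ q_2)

q_0=F, q_1=F, q_2=F, q_3=F, q_4=T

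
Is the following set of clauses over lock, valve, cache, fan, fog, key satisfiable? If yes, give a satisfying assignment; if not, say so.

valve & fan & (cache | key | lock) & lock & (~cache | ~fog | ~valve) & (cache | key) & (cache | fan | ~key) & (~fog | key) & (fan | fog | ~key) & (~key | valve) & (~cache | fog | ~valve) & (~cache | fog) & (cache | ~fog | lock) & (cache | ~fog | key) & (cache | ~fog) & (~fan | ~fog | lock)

lock = True, valve = True, cache = False, fan = True, fog = False, key = True

Unit clause (valve) forces valve = True.
Unit clause (fan) forces fan = True.
Unit clause (lock) forces lock = True.
Try cache = True:
  (~cache | ~fog | ~valve) forces fog = False.
  clause (~cache | fog | ~valve) is falsified — backtrack.
So cache = False.
  then (cache | key) forces key = True.
  then (cache | ~fog) forces fog = False.
All clauses satisfied.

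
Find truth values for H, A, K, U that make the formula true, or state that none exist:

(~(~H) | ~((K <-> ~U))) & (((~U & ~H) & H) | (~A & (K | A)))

H = True; A = False; K = True; U = False

  ~(~H) | ~((K <-> ~U)) = True
    ~(~H) = True
      ~H = False
    ~((K <-> ~U)) = False
      K <-> ~U = True
        ~U = True
  ((~U & ~H) & H) | (~A & (K | A)) = True
    (~U & ~H) & H = False
      ~U & ~H = False
        ~U = True
        ~H = False
    ~A & (K | A) = True
      ~A = True
      K | A = True
Both conjuncts True, so the formula holds.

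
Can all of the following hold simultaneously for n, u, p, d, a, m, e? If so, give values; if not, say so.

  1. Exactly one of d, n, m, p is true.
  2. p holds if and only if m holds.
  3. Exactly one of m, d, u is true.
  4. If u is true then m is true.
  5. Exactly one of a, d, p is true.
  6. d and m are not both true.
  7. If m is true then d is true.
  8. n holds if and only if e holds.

n=F, u=F, p=F, d=T, a=F, m=F, e=F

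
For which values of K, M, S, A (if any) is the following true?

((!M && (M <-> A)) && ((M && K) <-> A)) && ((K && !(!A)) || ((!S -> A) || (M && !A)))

K = True; M = False; S = True; A = False

  (!M && (M <-> A)) && ((M && K) <-> A) = True
    !M && (M <-> A) = True
      !M = True
      M <-> A = True
    (M && K) <-> A = True
      M && K = False
  (K && !(!A)) || ((!S -> A) || (M && !A)) = True
    K && !(!A) = False
      !(!A) = False
        !A = True
    (!S -> A) || (M && !A) = True
      !S -> A = True
        !S = False
      M && !A = False
        !A = True
Both conjuncts True, so the formula holds.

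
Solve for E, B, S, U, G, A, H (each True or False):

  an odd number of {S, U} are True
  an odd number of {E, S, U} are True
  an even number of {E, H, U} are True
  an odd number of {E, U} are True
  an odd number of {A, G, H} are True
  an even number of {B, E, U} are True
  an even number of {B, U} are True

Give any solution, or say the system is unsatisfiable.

E = False, B = True, S = False, U = True, G = False, A = False, H = True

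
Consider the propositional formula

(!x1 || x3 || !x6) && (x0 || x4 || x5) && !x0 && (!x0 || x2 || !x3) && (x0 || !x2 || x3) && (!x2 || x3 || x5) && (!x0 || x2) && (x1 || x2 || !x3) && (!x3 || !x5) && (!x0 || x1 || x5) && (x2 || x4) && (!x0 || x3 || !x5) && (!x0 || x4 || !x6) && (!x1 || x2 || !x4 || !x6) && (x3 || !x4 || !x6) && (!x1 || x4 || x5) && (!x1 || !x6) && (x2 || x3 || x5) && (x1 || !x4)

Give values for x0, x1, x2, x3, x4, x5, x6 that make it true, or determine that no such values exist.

x0 = False, x1 = True, x2 = True, x3 = True, x4 = True, x5 = False, x6 = False

Unit clause (!x0) forces x0 = False.
Try x1 = False:
  (x1 || !x4) forces x4 = False.
  (x0 || x4 || x5) forces x5 = True.
  (!x3 || !x5) forces x3 = False.
  (x0 || !x2 || x3) forces x2 = False.
  clause (x2 || x4) is falsified — backtrack.
So x1 = True.
  then (!x1 || !x6) forces x6 = False.
Set x2 = True.
  then (x0 || !x2 || x3) forces x3 = True.
  then (!x3 || !x5) forces x5 = False.
  then (!x1 || x4 || x5) forces x4 = True.
All clauses satisfied.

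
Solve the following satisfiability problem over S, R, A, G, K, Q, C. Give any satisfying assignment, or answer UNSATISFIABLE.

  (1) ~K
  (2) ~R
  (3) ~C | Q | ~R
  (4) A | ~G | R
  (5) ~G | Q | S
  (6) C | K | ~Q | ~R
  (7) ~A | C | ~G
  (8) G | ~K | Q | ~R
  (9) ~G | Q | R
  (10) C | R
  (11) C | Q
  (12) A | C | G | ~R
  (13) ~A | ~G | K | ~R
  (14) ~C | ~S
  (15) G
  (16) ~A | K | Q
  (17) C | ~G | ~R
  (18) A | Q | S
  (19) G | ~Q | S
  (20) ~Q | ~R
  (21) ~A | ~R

S: False; R: False; A: True; G: True; K: False; Q: True; C: True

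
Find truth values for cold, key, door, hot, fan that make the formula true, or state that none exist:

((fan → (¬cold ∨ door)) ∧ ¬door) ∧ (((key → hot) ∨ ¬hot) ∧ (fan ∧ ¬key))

cold: False, key: False, door: False, hot: True, fan: True

  (fan → (¬cold ∨ door)) ∧ ¬door = True
    fan → (¬cold ∨ door) = True
      ¬cold ∨ door = True
        ¬cold = True
    ¬door = True
  ((key → hot) ∨ ¬hot) ∧ (fan ∧ ¬key) = True
    (key → hot) ∨ ¬hot = True
      key → hot = True
      ¬hot = False
    fan ∧ ¬key = True
      ¬key = True
Both conjuncts True, so the formula holds.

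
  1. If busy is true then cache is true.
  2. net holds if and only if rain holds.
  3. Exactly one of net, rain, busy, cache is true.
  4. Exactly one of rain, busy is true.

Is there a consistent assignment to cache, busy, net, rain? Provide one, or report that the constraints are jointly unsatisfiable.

The formula is unsatisfiable.

Case busy = True:
  (1) with busy=T forces cache = True.
  Constraint (3) is violated (busy=T, cache=T) — contradiction.
Case busy = False:
  (4) with busy=F forces rain = True.
  (2) with rain=T forces net = True.
  Constraint (3) is violated (net=T, rain=T) — contradiction.
Both cases fail — unsatisfiable.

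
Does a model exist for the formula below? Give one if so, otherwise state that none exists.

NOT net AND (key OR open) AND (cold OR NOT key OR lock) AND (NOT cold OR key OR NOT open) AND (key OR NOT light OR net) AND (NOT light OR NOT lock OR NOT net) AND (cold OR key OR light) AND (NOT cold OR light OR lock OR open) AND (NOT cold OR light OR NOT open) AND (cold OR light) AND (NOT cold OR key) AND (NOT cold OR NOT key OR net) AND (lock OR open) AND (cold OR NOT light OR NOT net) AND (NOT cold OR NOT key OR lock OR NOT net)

light = True, cold = False, key = True, open = False, net = False, lock = True

Unit clause (NOT net) forces net = False.
Try light = False:
  (cold OR light) forces cold = True.
  (NOT cold OR light OR NOT open) forces open = False.
  (key OR open) forces key = True.
  clause (NOT cold OR NOT key OR net) is falsified — backtrack.
So light = True.
  then (key OR NOT light OR net) forces key = True.
  then (NOT cold OR NOT key OR net) forces cold = False.
  then (cold OR NOT key OR lock) forces lock = True.
Set open = False.
All clauses satisfied.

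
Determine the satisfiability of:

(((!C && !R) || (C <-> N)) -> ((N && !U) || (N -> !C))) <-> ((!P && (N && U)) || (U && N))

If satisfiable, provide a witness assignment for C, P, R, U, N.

C = False, P = False, R = True, U = True, N = True

  (((!C && !R) || (C <-> N)) -> ((N && !U) || (N -> !C))) <-> ((!P && (N && U)) || (U && N)) = True
    ((!C && !R) || (C <-> N)) -> ((N && !U) || (N -> !C)) = True
      (!C && !R) || (C <-> N) = False
        !C && !R = False
          !C = True
          !R = False
        C <-> N = False
      (N && !U) || (N -> !C) = True
        N && !U = False
          !U = False
        N -> !C = True
          !C = True
    (!P && (N && U)) || (U && N) = True
      !P && (N && U) = True
        !P = True
        N && U = True
      U && N = True
The formula evaluates to True.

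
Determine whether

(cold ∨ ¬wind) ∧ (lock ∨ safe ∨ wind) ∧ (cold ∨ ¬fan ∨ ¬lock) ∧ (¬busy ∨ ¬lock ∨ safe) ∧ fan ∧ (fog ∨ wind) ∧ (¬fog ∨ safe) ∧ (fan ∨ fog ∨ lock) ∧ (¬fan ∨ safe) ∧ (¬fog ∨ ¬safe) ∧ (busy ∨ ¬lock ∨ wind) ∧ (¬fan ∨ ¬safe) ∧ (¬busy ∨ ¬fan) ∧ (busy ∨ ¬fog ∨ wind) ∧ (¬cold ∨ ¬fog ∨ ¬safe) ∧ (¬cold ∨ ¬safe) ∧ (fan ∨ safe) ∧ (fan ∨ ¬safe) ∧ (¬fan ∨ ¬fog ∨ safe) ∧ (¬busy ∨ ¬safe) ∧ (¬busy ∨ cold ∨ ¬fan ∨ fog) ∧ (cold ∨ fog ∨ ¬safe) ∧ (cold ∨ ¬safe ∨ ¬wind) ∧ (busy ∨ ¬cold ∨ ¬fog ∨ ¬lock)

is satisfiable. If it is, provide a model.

Unsatisfiable — no assignment works.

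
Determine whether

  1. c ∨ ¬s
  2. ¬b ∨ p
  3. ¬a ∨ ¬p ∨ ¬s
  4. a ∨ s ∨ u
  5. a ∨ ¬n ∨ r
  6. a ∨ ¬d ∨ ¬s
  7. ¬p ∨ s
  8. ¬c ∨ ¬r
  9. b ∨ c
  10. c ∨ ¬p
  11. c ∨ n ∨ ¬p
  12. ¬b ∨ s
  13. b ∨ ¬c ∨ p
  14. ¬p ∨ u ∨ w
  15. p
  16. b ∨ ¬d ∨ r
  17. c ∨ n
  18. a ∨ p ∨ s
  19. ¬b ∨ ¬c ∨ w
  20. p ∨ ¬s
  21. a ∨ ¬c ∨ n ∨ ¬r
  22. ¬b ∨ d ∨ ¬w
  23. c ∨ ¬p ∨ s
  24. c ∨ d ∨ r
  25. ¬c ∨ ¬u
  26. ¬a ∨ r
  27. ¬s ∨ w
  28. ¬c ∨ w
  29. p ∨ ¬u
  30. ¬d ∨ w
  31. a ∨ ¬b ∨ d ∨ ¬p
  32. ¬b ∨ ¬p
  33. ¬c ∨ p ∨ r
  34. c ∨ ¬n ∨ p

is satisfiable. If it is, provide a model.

Unit clause (p) forces p = True.
In (¬b ∨ ¬p) only ¬b is left, so b = False.
In (¬p ∨ s) only s is left, so s = True.
In (b ∨ c) only c is left, so c = True.
In (¬c ∨ ¬u) only ¬u is left, so u = False.
In (¬s ∨ w) only w is left, so w = True.
In (¬a ∨ ¬p ∨ ¬s) only ¬a is left, so a = False.
In (a ∨ ¬d ∨ ¬s) only ¬d is left, so d = False.
In (¬c ∨ ¬r) only ¬r is left, so r = False.
In (a ∨ ¬n ∨ r) only ¬n is left, so n = False.
All clauses satisfied.

w=T, s=T, u=F, n=F, p=T, a=F, c=T, d=F, r=F, b=F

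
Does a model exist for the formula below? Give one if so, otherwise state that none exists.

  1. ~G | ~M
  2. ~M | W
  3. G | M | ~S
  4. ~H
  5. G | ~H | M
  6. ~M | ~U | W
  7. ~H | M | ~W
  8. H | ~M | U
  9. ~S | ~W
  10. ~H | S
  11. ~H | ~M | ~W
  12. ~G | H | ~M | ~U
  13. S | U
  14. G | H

Unit clause (~H) forces H = False.
In (G | H) only G is left, so G = True.
In (~G | ~M) only ~M is left, so M = False.
Set W = False.
Set S = False.
  then (S | U) forces U = True.
All clauses satisfied.

H = False, G = True, W = False, S = False, M = False, U = True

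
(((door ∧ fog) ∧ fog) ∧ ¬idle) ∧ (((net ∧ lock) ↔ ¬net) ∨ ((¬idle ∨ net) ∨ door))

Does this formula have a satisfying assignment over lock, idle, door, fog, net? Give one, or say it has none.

lock = True, idle = False, door = True, fog = True, net = True

  ((door ∧ fog) ∧ fog) ∧ ¬idle = True
    (door ∧ fog) ∧ fog = True
      door ∧ fog = True
    ¬idle = True
  ((net ∧ lock) ↔ ¬net) ∨ ((¬idle ∨ net) ∨ door) = True
    (net ∧ lock) ↔ ¬net = False
      net ∧ lock = True
      ¬net = False
    (¬idle ∨ net) ∨ door = True
      ¬idle ∨ net = True
        ¬idle = True
Both conjuncts True, so the formula holds.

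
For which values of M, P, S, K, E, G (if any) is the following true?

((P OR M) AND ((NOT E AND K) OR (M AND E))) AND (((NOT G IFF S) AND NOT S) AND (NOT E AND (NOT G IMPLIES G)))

M=F, P=T, S=F, K=T, E=F, G=T

  (P OR M) AND ((NOT E AND K) OR (M AND E)) = True
    P OR M = True
    (NOT E AND K) OR (M AND E) = True
      NOT E AND K = True
        NOT E = True
      M AND E = False
  ((NOT G IFF S) AND NOT S) AND (NOT E AND (NOT G IMPLIES G)) = True
    (NOT G IFF S) AND NOT S = True
      NOT G IFF S = True
        NOT G = False
      NOT S = True
    NOT E AND (NOT G IMPLIES G) = True
      NOT E = True
      NOT G IMPLIES G = True
        NOT G = False
Both conjuncts True, so the formula holds.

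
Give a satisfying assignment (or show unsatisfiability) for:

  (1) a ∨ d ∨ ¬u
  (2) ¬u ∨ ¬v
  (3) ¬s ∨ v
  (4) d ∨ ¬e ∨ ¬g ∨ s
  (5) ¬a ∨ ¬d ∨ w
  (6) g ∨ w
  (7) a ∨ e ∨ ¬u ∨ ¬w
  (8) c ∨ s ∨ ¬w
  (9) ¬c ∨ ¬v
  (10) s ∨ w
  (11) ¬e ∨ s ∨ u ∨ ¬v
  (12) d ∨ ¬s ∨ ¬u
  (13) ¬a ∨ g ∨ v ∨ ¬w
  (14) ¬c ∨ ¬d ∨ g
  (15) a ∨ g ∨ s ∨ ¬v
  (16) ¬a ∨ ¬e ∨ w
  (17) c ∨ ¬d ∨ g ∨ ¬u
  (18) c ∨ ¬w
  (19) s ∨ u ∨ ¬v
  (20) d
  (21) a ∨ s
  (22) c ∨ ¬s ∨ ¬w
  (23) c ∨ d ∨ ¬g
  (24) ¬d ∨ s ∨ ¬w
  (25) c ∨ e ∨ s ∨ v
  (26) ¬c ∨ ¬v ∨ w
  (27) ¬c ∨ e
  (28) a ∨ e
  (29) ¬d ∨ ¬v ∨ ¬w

d = True, a = False, s = True, v = True, g = True, w = False, c = False, u = False, e = True

Unit clause (d) forces d = True.
Try a = True:
  (¬a ∨ ¬d ∨ w) forces w = True.
  (c ∨ ¬w) forces c = True.
  (¬c ∨ ¬v) forces v = False.
  (¬s ∨ v) forces s = False.
  clause (¬d ∨ s ∨ ¬w) is falsified — backtrack.
So a = False.
  then (a ∨ s) forces s = True.
  then (a ∨ e) forces e = True.
  then (¬s ∨ v) forces v = True.
  then (¬c ∨ ¬v) forces c = False.
  then (c ∨ ¬w) forces w = False.
  then (¬u ∨ ¬v) forces u = False.
  then (g ∨ w) forces g = True.
All clauses satisfied.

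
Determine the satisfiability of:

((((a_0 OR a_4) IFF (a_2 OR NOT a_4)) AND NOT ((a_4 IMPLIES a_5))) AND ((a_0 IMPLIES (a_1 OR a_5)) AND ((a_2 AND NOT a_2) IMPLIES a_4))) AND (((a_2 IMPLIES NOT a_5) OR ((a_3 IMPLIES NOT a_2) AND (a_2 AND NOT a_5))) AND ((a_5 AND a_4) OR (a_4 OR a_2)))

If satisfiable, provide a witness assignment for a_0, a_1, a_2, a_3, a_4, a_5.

a_0 = False; a_1 = False; a_2 = True; a_3 = True; a_4 = True; a_5 = False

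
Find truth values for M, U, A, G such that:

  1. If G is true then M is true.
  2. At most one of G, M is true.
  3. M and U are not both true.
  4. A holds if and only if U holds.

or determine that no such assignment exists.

M = False; U = True; A = True; G = False

  (1) G=F ⇒ M: vacuous ✓
  (2) {G, M}: 0 true — at most one ✓
  (3) M=F, U=T — not both ✓
  (4) A=T, U=T — same ✓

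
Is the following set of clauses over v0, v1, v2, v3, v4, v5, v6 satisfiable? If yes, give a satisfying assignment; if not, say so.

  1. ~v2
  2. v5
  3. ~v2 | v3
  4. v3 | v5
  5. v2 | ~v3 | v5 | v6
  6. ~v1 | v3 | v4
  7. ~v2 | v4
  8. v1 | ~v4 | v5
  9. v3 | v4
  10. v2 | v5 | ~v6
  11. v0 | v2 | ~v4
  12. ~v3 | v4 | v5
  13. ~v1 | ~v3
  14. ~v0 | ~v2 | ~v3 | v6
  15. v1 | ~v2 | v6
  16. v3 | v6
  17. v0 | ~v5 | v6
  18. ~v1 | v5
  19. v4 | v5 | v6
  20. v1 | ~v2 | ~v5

Unit clause (~v2) forces v2 = False.
Unit clause (v5) forces v5 = True.
Set v0 = False.
  then (v0 | v2 | ~v4) forces v4 = False.
  then (v0 | ~v5 | v6) forces v6 = True.
  then (v3 | v4) forces v3 = True.
  then (~v1 | ~v3) forces v1 = False.
All clauses satisfied.

v0=F, v1=F, v2=F, v3=T, v4=F, v5=T, v6=T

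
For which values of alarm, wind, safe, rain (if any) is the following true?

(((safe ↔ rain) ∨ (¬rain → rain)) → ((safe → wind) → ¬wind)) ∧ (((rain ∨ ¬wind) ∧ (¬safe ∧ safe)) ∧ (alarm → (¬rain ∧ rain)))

Unsatisfiable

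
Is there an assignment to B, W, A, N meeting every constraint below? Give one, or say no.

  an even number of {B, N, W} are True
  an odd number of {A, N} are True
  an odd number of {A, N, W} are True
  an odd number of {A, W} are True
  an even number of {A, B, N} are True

Adding constraints 1, 4, 5 mod 2: every variable appears an even number of times on the left, so the left side is 0.
But the right sides sum to 1 (mod 2). 0 ≠ 1 — the system is inconsistent.

The formula is unsatisfiable.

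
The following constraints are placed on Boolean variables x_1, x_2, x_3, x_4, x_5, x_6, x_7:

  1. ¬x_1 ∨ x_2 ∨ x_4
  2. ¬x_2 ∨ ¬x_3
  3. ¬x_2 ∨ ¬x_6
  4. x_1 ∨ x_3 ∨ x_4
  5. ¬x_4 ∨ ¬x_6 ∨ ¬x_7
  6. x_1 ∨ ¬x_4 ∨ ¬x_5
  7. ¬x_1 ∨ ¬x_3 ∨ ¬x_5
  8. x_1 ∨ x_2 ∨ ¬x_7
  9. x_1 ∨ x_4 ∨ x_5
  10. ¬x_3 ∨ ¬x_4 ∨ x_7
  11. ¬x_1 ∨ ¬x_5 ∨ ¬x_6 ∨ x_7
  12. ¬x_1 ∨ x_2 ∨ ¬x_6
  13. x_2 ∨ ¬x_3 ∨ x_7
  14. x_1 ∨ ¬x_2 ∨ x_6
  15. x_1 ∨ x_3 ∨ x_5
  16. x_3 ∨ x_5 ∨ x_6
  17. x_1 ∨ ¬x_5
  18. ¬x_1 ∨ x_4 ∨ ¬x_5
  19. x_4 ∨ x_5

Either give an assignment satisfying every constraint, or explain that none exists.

Set x_1 = True.
Set x_2 = False.
  then (¬x_1 ∨ x_2 ∨ x_4) forces x_4 = True.
  then (¬x_1 ∨ x_2 ∨ ¬x_6) forces x_6 = False.
Set x_3 = True.
  then (¬x_1 ∨ ¬x_3 ∨ ¬x_5) forces x_5 = False.
  then (¬x_3 ∨ ¬x_4 ∨ x_7) forces x_7 = True.
All clauses satisfied.

x_1 = True, x_2 = False, x_3 = True, x_4 = True, x_5 = False, x_6 = False, x_7 = True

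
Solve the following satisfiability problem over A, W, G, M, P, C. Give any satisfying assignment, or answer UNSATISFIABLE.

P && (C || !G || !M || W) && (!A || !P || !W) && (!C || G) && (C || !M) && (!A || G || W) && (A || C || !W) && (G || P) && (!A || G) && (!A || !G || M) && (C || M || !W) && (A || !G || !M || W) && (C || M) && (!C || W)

A = False, W = True, G = True, M = True, P = True, C = True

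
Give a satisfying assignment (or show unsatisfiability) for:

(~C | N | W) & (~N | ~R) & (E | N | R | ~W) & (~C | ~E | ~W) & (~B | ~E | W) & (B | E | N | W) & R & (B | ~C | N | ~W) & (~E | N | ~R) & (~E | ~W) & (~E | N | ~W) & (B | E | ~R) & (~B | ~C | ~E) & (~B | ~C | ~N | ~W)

Unit clause (R) forces R = True.
In (~N | ~R) only ~N is left, so N = False.
In (~E | N | ~R) only ~E is left, so E = False.
In (B | E | ~R) only B is left, so B = True.
Set W = True.
Set C = True.
All clauses satisfied.

W=T, C=T, E=F, B=T, N=F, R=T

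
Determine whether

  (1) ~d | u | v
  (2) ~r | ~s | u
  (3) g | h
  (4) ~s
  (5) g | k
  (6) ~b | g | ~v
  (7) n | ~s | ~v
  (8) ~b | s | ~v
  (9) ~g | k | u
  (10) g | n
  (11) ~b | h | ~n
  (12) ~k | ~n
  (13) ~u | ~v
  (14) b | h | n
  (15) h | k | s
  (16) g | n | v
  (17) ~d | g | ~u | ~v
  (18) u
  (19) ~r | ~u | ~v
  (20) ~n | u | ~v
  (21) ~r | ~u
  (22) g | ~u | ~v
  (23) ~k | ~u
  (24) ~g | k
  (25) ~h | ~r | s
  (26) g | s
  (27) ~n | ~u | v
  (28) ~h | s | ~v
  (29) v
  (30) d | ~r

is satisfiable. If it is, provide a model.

Unsatisfiable — no assignment works.

Case s = True:
  Clause (~s) is falsified — contradiction.
Case s = False:
  (u) forces u = True.
  (~u | ~v) forces v = False.
  Clause (v) is falsified — contradiction.
Both cases fail, so the formula is unsatisfiable.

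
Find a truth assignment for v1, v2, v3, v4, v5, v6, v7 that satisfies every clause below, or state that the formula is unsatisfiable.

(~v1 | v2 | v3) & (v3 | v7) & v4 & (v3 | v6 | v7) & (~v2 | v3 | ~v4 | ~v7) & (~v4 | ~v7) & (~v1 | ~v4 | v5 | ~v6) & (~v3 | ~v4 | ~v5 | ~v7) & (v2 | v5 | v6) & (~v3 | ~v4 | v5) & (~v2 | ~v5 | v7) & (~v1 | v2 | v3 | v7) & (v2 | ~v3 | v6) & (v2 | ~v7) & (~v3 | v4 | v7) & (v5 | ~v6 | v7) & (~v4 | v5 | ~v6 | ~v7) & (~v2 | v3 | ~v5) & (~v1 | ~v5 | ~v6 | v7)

Unit clause (v4) forces v4 = True.
In (~v4 | ~v7) only ~v7 is left, so v7 = False.
In (v3 | v7) only v3 is left, so v3 = True.
In (~v3 | ~v4 | v5) only v5 is left, so v5 = True.
In (~v2 | ~v5 | v7) only ~v2 is left, so v2 = False.
In (v2 | ~v3 | v6) only v6 is left, so v6 = True.
In (~v1 | ~v5 | ~v6 | v7) only ~v1 is left, so v1 = False.
All clauses satisfied.

v1=F, v2=F, v3=T, v4=T, v5=T, v6=T, v7=F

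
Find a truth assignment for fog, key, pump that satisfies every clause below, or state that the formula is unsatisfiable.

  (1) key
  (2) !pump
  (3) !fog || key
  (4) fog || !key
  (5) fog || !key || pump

Unit clause (key) forces key = True.
Unit clause (!pump) forces pump = False.
In (fog || !key) only fog is left, so fog = True.
Check each clause:
  (key): key holds.
  (!pump): !pump holds.
  (!fog || key): key holds.
  (fog || !key): fog holds.
  (fog || !key || pump): fog holds.
All clauses satisfied.

fog=T, key=T, pump=F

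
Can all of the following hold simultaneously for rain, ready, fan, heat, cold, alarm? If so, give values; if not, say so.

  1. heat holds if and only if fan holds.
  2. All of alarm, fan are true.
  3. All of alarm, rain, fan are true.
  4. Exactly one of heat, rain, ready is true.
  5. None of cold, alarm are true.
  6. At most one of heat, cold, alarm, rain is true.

Case alarm = True:
  Constraint (5) is violated (alarm=T) — contradiction.
Case alarm = False:
  Constraint (2) is violated (alarm=F) — contradiction.
Both cases fail — unsatisfiable.

The formula is unsatisfiable.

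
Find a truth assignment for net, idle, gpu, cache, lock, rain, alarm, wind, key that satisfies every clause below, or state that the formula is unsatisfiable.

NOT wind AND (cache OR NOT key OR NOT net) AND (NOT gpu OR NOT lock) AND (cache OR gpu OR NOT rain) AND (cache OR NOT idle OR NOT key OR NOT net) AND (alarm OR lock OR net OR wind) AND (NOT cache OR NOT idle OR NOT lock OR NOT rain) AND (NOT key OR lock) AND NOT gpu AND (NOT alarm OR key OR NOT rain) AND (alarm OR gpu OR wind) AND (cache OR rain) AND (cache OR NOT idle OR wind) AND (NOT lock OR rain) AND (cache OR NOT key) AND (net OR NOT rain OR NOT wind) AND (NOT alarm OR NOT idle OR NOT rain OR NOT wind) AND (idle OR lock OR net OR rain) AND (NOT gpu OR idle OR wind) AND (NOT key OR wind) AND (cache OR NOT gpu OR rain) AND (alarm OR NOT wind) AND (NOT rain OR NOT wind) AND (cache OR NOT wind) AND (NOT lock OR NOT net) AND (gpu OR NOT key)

net: True, idle: True, gpu: False, cache: True, lock: False, rain: False, alarm: True, wind: False, key: False

Unit clause (NOT wind) forces wind = False.
Unit clause (NOT gpu) forces gpu = False.
In (alarm OR gpu OR wind) only alarm is left, so alarm = True.
In (NOT key OR wind) only NOT key is left, so key = False.
In (NOT alarm OR key OR NOT rain) only NOT rain is left, so rain = False.
In (cache OR rain) only cache is left, so cache = True.
In (NOT lock OR rain) only NOT lock is left, so lock = False.
Set net = True.
Set idle = True.
All clauses satisfied.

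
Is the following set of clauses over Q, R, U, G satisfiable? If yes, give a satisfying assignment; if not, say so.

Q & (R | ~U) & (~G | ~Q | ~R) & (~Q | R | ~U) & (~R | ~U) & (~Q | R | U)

Unit clause (Q) forces Q = True.
Try R = False:
  (R | ~U) forces U = False.
  clause (~Q | R | U) is falsified — backtrack.
So R = True.
  then (~G | ~Q | ~R) forces G = False.
  then (~R | ~U) forces U = False.
All clauses satisfied.

Q = True; R = True; U = False; G = False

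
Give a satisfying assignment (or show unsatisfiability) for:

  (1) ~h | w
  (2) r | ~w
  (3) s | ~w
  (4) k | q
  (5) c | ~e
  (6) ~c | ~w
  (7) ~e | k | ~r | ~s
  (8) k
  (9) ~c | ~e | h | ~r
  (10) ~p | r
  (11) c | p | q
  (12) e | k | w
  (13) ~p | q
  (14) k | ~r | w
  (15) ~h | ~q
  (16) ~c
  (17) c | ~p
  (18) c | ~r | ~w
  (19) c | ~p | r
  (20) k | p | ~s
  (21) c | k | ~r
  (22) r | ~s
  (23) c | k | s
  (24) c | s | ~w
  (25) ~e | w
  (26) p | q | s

Unit clause (k) forces k = True.
Unit clause (~c) forces c = False.
In (c | ~p) only ~p is left, so p = False.
In (c | ~e) only ~e is left, so e = False.
In (c | p | q) only q is left, so q = True.
In (~h | ~q) only ~h is left, so h = False.
Set r = True.
  then (c | ~r | ~w) forces w = False.
Set s = True.
All clauses satisfied.

r = True; w = False; c = False; p = False; h = False; k = True; s = True; q = True; e = False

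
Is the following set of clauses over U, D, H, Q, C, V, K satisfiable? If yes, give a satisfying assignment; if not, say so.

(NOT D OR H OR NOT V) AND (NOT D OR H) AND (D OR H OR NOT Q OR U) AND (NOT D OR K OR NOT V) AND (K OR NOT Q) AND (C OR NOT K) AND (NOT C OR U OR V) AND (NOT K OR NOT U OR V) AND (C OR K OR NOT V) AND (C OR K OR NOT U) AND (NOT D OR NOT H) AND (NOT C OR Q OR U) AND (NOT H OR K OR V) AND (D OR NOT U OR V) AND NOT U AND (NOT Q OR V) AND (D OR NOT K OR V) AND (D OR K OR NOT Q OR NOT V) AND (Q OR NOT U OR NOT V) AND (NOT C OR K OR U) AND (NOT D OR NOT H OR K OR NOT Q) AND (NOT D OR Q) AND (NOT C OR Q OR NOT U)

U = False, D = False, H = True, Q = True, C = True, V = True, K = True

Unit clause (NOT U) forces U = False.
Try D = True:
  (NOT D OR H) forces H = True.
  clause (NOT D OR NOT H) is falsified — backtrack.
So D = False.
Set H = True.
Try Q = False:
  (NOT C OR Q OR U) forces C = False.
  (C OR NOT K) forces K = False.
  (C OR K OR NOT V) forces V = False.
  clause (NOT H OR K OR V) is falsified — backtrack.
So Q = True.
  then (K OR NOT Q) forces K = True.
  then (C OR NOT K) forces C = True.
  then (NOT C OR U OR V) forces V = True.
All clauses satisfied.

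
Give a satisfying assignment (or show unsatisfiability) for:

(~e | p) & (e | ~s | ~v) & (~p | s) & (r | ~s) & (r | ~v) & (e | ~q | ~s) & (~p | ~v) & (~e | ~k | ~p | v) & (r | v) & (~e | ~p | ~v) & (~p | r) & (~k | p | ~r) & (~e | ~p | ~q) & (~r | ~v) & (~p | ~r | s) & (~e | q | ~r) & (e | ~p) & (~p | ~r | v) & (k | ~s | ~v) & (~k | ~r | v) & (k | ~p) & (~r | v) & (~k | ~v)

Unsatisfiable — no assignment works.

Case v = True:
  (r | ~v) forces r = True.
  Clause (~r | ~v) is falsified — contradiction.
Case v = False:
  (r | v) forces r = True.
  Clause (~r | v) is falsified — contradiction.
Both cases fail, so the formula is unsatisfiable.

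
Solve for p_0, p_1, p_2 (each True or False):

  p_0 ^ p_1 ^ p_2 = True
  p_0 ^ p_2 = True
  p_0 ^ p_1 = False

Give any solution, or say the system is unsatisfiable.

p_0: False, p_1: False, p_2: True

p_0 ^ p_1 ^ p_2 = F ^ F ^ T = True ✓
p_0 ^ p_2 = F ^ T = True ✓
p_0 ^ p_1 = F ^ F = False ✓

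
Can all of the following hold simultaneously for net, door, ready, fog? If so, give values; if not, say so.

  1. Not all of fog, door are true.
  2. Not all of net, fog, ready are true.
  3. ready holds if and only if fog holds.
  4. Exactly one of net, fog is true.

net = False, door = False, ready = True, fog = True

  (1) {fog, door}: 1/2 true — not all ✓
  (2) {net, fog, ready}: 2/3 true — not all ✓
  (3) ready=T, fog=T — same ✓
  (4) {net, fog}: 1 true — exactly one ✓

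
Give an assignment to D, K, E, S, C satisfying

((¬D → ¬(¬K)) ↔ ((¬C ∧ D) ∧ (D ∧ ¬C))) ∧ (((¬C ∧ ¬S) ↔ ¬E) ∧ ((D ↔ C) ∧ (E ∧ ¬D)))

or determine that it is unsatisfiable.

D = False; K = False; E = True; S = True; C = False

  (¬D → ¬(¬K)) ↔ ((¬C ∧ D) ∧ (D ∧ ¬C)) = True
    ¬D → ¬(¬K) = False
      ¬D = True
      ¬(¬K) = False
        ¬K = True
    (¬C ∧ D) ∧ (D ∧ ¬C) = False
      ¬C ∧ D = False
        ¬C = True
      D ∧ ¬C = False
        ¬C = True
  ((¬C ∧ ¬S) ↔ ¬E) ∧ ((D ↔ C) ∧ (E ∧ ¬D)) = True
    (¬C ∧ ¬S) ↔ ¬E = True
      ¬C ∧ ¬S = False
        ¬C = True
        ¬S = False
      ¬E = False
    (D ↔ C) ∧ (E ∧ ¬D) = True
      D ↔ C = True
      E ∧ ¬D = True
        ¬D = True
Both conjuncts True, so the formula holds.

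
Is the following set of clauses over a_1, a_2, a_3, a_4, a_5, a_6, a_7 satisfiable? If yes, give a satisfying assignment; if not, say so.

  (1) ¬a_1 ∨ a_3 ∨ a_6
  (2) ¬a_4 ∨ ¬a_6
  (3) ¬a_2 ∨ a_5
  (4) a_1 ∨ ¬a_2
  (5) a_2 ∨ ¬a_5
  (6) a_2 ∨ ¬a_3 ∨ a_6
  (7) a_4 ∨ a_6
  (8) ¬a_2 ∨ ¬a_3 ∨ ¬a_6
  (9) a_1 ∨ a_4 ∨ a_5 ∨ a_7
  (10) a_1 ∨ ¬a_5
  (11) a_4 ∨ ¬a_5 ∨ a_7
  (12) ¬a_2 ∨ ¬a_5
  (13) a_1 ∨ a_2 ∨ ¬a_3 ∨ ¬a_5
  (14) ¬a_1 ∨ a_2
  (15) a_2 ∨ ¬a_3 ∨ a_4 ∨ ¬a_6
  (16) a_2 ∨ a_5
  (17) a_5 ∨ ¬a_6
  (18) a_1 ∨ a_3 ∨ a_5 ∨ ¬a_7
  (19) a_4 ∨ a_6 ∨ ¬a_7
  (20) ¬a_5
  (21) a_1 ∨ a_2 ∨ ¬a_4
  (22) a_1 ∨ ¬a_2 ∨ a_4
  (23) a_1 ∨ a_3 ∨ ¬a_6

The formula is unsatisfiable.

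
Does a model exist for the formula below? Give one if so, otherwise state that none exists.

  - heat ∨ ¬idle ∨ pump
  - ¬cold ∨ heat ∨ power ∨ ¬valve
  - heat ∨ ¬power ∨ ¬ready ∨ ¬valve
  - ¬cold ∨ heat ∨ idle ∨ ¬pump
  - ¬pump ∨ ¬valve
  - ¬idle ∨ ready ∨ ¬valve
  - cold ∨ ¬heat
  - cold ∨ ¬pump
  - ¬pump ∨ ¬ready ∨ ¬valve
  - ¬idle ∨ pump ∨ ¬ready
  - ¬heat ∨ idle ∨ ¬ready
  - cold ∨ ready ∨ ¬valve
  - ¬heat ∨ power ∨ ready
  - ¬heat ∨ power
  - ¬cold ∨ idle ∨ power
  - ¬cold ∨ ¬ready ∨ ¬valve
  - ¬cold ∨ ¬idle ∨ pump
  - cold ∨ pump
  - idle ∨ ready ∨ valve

Set valve = True.
  then (¬pump ∨ ¬valve) forces pump = False.
  then (cold ∨ pump) forces cold = True.
  then (¬cold ∨ ¬ready ∨ ¬valve) forces ready = False.
  then (¬cold ∨ ¬idle ∨ pump) forces idle = False.
  then (¬cold ∨ idle ∨ power) forces power = True.
Set heat = False.
All clauses satisfied.

valve = True; pump = False; heat = False; cold = True; power = True; ready = False; idle = False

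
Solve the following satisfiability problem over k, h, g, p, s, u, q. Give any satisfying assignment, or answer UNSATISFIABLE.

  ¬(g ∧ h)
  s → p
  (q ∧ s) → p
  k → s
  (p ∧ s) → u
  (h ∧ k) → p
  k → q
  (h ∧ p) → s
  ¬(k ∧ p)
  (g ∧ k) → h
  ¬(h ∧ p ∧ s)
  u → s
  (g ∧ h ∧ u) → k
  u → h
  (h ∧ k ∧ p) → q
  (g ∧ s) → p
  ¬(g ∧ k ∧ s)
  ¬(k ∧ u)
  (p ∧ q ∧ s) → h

k: False, h: False, g: True, p: True, s: False, u: False, q: True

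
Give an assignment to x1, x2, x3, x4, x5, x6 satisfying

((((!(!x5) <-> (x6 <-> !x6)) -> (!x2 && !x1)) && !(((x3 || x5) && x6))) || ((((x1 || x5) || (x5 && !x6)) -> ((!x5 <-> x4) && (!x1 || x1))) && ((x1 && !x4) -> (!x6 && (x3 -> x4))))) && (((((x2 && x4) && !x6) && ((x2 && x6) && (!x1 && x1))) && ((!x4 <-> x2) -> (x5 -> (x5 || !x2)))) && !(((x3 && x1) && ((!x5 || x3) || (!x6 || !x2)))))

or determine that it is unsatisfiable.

Case x1 = True: the conjunct !x1 is False.
Case x1 = False: the conjunct x1 is False.
Both cases fail — unsatisfiable.

Unsatisfiable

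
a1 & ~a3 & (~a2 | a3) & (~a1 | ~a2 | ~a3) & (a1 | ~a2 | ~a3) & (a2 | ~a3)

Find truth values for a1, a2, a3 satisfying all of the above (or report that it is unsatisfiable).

a1 = True, a2 = False, a3 = False

Unit clause (a1) forces a1 = True.
Unit clause (~a3) forces a3 = False.
In (~a2 | a3) only ~a2 is left, so a2 = False.
Check each clause:
  (a1): a1 holds.
  (~a3): ~a3 holds.
  (~a2 | a3): ~a2 holds.
  (~a1 | ~a2 | ~a3): ~a2 holds.
  (a1 | ~a2 | ~a3): a1 holds.
  (a2 | ~a3): ~a3 holds.
All clauses satisfied.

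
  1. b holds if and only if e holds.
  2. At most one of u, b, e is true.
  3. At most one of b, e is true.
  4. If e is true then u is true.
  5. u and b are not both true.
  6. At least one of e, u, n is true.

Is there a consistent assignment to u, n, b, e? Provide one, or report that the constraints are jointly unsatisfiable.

u = True; n = True; b = False; e = False

  (1) b=F, e=F — same ✓
  (2) {u, b, e}: 1 true — at most one ✓
  (3) {b, e}: 0 true — at most one ✓
  (4) e=F ⇒ u: vacuous ✓
  (5) u=T, b=F — not both ✓
  (6) {e, u, n}: 2 true — at least one ✓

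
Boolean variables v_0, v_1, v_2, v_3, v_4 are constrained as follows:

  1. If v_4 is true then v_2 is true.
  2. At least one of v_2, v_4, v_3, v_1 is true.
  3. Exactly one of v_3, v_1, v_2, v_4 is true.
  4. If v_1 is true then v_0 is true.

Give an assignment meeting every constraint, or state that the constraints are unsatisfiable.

v_0 = False, v_1 = False, v_2 = True, v_3 = False, v_4 = False

  (1) v_4=F ⇒ v_2: vacuous ✓
  (2) {v_2, v_4, v_3, v_1}: 1 true — at least one ✓
  (3) {v_3, v_1, v_2, v_4}: 1 true — exactly one ✓
  (4) v_1=F ⇒ v_0: vacuous ✓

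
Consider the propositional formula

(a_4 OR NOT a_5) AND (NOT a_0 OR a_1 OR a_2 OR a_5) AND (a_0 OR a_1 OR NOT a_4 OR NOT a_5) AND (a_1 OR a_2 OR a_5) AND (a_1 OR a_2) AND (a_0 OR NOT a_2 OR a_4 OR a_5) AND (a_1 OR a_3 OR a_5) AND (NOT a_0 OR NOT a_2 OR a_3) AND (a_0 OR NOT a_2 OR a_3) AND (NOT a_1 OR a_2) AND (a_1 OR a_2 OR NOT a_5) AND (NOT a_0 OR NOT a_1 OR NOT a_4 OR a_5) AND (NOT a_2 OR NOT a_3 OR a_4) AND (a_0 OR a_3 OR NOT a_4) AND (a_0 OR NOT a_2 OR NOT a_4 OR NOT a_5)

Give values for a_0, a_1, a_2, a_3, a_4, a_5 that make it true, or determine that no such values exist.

Set a_0 = False.
Set a_1 = True.
  then (NOT a_1 OR a_2) forces a_2 = True.
  then (a_0 OR NOT a_2 OR a_3) forces a_3 = True.
  then (NOT a_2 OR NOT a_3 OR a_4) forces a_4 = True.
  then (a_0 OR NOT a_2 OR NOT a_4 OR NOT a_5) forces a_5 = False.
All clauses satisfied.

a_0: False, a_1: True, a_2: True, a_3: True, a_4: True, a_5: False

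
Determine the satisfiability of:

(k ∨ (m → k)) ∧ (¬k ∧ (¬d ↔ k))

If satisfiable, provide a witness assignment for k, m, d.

k: False, m: False, d: True

  k ∨ (m → k) = True
    m → k = True
  ¬k ∧ (¬d ↔ k) = True
    ¬k = True
    ¬d ↔ k = True
      ¬d = False
Both conjuncts True, so the formula holds.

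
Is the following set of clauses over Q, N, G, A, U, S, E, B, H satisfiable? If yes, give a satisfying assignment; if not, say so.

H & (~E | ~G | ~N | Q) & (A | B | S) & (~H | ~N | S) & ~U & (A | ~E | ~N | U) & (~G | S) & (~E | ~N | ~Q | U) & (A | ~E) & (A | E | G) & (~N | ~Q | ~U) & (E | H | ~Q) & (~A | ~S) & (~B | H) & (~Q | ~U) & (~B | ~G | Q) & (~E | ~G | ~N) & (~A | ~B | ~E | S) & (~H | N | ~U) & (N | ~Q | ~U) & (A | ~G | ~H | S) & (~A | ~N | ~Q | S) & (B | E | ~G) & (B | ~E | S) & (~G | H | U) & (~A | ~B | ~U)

Q = True, N = False, G = False, A = True, U = False, S = False, E = False, B = False, H = True

Unit clause (H) forces H = True.
Unit clause (~U) forces U = False.
Set Q = True.
Set N = False.
Set G = False.
Set A = True.
  then (~A | ~S) forces S = False.
Try E = True:
  (~A | ~B | ~E | S) forces B = False.
  clause (B | ~E | S) is falsified — backtrack.
So E = False.
Set B = False.
All clauses satisfied.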